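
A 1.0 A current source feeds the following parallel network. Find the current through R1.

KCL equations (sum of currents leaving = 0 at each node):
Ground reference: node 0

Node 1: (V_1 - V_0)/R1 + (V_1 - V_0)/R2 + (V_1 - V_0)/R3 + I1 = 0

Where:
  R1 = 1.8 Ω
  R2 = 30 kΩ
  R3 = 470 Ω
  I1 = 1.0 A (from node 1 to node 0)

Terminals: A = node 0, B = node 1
All resistors sit directly between nodes 0 and 1, so they are in parallel and share one voltage V; the full source current 1 A splits among them.
1/R_par = 1/1.8 + 1/30000 + 1/470 = 0.5577 S  =>  R_par = 1.793 Ω
V = I × R_par = 1 × 1.793 = 1.793 V
I_R1 = V/R1 = 1.793/1.8 = 0.9961 A

Final answer: 0.9961 A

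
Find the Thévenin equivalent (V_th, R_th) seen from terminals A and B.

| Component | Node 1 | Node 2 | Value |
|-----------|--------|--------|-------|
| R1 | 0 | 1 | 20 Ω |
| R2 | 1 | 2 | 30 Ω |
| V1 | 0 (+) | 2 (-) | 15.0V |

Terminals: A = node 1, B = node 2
Step 1 — V_th is the open-circuit voltage V_A - V_B (nothing connected across the terminals).
Nodal analysis, taking node 2 as the 0 V reference.
Source V1 fixes V_0 = 15 V.
KCL at each unknown node (sum of currents leaving = 0; resistances in Ω):
  Node 1: (V_1 - 15)/20 + (V_1 - 0)/30 = 0
Collecting terms: 0.08333 × V_1 = 0.75  =>  V_1 = 9 V
V_th = V_1 - V_2 = 9 - 0 = 9 V
Step 2 — R_th: zero the source — replace V1 by a short circuit (node 2 merges into node 0) — and find the resistance seen between A (node 1) and B (node 0).
Reduce the network between node 1 (A) and node 0 (B) by series/parallel combination:
  Rp1 = R1 ‖ R2 (parallel, both between nodes 0 and 1) = 1/(1/20 + 1/30) = 12 Ω
R_th = 12 Ω

Final answer: V_th = 9 V, R_th = 12 Ω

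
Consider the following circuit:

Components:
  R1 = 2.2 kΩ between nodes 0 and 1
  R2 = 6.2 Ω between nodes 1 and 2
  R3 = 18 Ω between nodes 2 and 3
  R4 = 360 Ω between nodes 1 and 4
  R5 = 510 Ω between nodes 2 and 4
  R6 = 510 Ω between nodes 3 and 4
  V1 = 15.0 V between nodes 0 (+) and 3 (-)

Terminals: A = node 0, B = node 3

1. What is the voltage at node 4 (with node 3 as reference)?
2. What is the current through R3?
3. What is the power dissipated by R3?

Nodal analysis, taking node 3 as the 0 V reference.
Source V1 fixes V_0 = 15 V.
KCL at each unknown node (sum of currents leaving = 0; resistances in Ω):
  Node 1: (V_1 - 15)/2200 + (V_1 - V_2)/6.2 + (V_1 - V_4)/360 = 0
  Node 2: (V_2 - V_1)/6.2 + (V_2 - 0)/18 + (V_2 - V_4)/510 = 0
  Node 4: (V_4 - V_1)/360 + (V_4 - V_2)/510 + (V_4 - 0)/510 = 0
Collecting terms (coefficients in siemens):
  0.1645·V_1 - 0.1613·V_2 - 0.002778·V_4 = 0.006818
  0.2188·V_2 - 0.1613·V_1 - 0.001961·V_4 = 0
  0.006699·V_4 - 0.002778·V_1 - 0.001961·V_2 = 0
Solving these 3 simultaneous equations (Gaussian elimination) gives:
  V_1 = 0.1587 V, V_2 = 0.1179 V, V_4 = 0.1003 V
Part 1:
  Read off the nodal solution: V_4 = 0.1003 V
Part 2:
  I_R3 = (V_2 - V_3)/R3 = (0.1179 - 0)/18 = 0.006549 A
  Magnitude: I_R3 = 0.006549 A
Part 3:
  I_R3 = (V_2 - V_3)/R3 = (0.1179 - 0)/18 = 0.006549 A
  P_R3 = I_R3² × R3 = (0.006549)² × 18 = 0.0007721 W

Final answers:
1. V_4 = 0.1003 V
2. I_R3 = 0.006549 A
3. P_R3 = 0.0007721 W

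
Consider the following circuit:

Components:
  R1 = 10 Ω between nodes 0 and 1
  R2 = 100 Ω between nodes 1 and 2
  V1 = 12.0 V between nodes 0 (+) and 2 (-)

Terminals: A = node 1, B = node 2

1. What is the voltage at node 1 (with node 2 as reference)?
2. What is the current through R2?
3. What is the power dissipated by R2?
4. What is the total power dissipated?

Nodal analysis, taking node 2 as the 0 V reference.
Source V1 fixes V_0 = 12 V.
KCL at each unknown node (sum of currents leaving = 0; resistances in Ω):
  Node 1: (V_1 - 12)/10 + (V_1 - 0)/100 = 0
Collecting terms: 0.11 × V_1 = 1.2  =>  V_1 = 10.91 V
Part 1:
  Read off the nodal solution: V_1 = 10.91 V
Part 2:
  I_R2 = (V_1 - V_2)/R2 = (10.91 - 0)/100 = 0.1091 A
  Magnitude: I_R2 = 0.1091 A
Part 3:
  I_R2 = (V_1 - V_2)/R2 = (10.91 - 0)/100 = 0.1091 A
  P_R2 = I_R2² × R2 = (0.1091)² × 100 = 1.19 W
Part 4:
  Power in each resistor, P = (ΔV)²/R:
    P_R1 = (12 - 10.91)²/10 = 0.119 W
    P_R2 = (10.91 - 0)²/100 = 1.19 W
  P_total = P_R1 + P_R2 = 1.309 W

Final answers:
1. V_1 = 10.91 V
2. I_R2 = 0.1091 A
3. P_R2 = 1.19 W
4. P_total = 1.309 W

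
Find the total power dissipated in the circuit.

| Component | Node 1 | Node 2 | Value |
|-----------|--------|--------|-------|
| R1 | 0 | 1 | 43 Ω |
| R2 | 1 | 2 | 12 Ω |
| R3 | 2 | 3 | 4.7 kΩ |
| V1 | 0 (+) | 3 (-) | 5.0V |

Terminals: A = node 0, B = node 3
Nodal analysis, taking node 3 as the 0 V reference.
Source V1 fixes V_0 = 5 V.
KCL at each unknown node (sum of currents leaving = 0; resistances in Ω):
  Node 1: (V_1 - 5)/43 + (V_1 - V_2)/12 = 0
  Node 2: (V_2 - V_1)/12 + (V_2 - 0)/4700 = 0
Collecting terms (coefficients in siemens):
  0.1066·V_1 - 0.08333·V_2 = 0.1163
  0.08355·V_2 - 0.08333·V_1 = 0
Determinant D = (0.1066)(0.08355) - (-0.08333)(-0.08333) = 0.001961
V_1 = [(0.1163)(0.08355) - (-0.08333)(0)]/D = 4.955 V
V_2 = [(0.1066)(0) - (0.1163)(-0.08333)]/D = 4.942 V
Power in each resistor, P = (ΔV)²/R:
  P_R1 = (5 - 4.955)²/43 = 0.00004755 W
  P_R2 = (4.955 - 4.942)²/12 = 0.00001327 W
  P_R3 = (4.942 - 0)²/4700 = 0.005197 W
P_total = P_R1 + P_R2 + P_R3 = 0.005258 W

Final answer: 0.005258 W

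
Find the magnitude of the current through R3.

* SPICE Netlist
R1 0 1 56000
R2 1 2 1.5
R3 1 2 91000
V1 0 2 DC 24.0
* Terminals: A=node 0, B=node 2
Nodal analysis, taking node 2 as the 0 V reference.
Source V1 fixes V_0 = 24 V.
KCL at each unknown node (sum of currents leaving = 0; resistances in Ω):
  Node 1: (V_1 - 24)/56000 + (V_1 - 0)/1.5 + (V_1 - 0)/91000 = 0
Collecting terms: 0.6667 × V_1 = 0.0004286  =>  V_1 = 0.0006428 V
I_R3 = (V_1 - V_2)/R3 = (0.0006428 - 0)/91000 = 0.000000007064 A
|I_R3| = 0.000000007064 A

Final answer: |I_R3| = 7.064e-09 A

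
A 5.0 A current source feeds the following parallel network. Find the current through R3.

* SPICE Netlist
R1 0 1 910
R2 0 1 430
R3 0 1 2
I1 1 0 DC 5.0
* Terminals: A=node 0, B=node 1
All resistors sit directly between nodes 0 and 1, so they are in parallel and share one voltage V; the full source current 5 A splits among them.
1/R_par = 1/910 + 1/430 + 1/2 = 0.5034 S  =>  R_par = 1.986 Ω
V = I × R_par = 5 × 1.986 = 9.932 V
I_R3 = V/R3 = 9.932/2 = 4.966 A

Final answer: 4.966 A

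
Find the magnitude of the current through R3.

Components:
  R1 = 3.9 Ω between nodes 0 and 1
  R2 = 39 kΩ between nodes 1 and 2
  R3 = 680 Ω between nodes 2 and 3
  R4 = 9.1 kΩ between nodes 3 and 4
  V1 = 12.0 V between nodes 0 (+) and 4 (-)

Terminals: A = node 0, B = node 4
Nodal analysis, taking node 4 as the 0 V reference.
Source V1 fixes V_0 = 12 V.
KCL at each unknown node (sum of currents leaving = 0; resistances in Ω):
  Node 1: (V_1 - 12)/3.9 + (V_1 - V_2)/39000 = 0
  Node 2: (V_2 - V_1)/39000 + (V_2 - V_3)/680 = 0
  Node 3: (V_3 - V_2)/680 + (V_3 - 0)/9100 = 0
Collecting terms (coefficients in siemens):
  0.2564·V_1 - 0.00002564·V_2 = 3.077
  0.001496·V_2 - 0.00002564·V_1 - 0.001471·V_3 = 0
  0.00158·V_3 - 0.001471·V_2 = 0
Solving these 3 simultaneous equations (Gaussian elimination) gives:
  V_1 = 12 V, V_2 = 2.406 V, V_3 = 2.238 V
I_R3 = (V_2 - V_3)/R3 = (2.406 - 2.238)/680 = 0.000246 A
|I_R3| = 0.000246 A

Final answer: |I_R3| = 0.000246 A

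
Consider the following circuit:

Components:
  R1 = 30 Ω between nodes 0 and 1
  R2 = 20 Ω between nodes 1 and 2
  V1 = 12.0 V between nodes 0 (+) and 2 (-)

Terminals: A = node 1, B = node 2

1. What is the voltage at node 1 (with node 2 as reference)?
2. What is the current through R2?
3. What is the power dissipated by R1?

Nodal analysis, taking node 2 as the 0 V reference.
Source V1 fixes V_0 = 12 V.
KCL at each unknown node (sum of currents leaving = 0; resistances in Ω):
  Node 1: (V_1 - 12)/30 + (V_1 - 0)/20 = 0
Collecting terms: 0.08333 × V_1 = 0.4  =>  V_1 = 4.8 V
Part 1:
  Read off the nodal solution: V_1 = 4.8 V
Part 2:
  I_R2 = (V_1 - V_2)/R2 = (4.8 - 0)/20 = 0.24 A
  Magnitude: I_R2 = 0.24 A
Part 3:
  I_R1 = (V_0 - V_1)/R1 = (12 - 4.8)/30 = 0.24 A
  P_R1 = I_R1² × R1 = (0.24)² × 30 = 1.728 W

Final answers:
1. V_1 = 4.8 V
2. I_R2 = 0.24 A
3. P_R1 = 1.728 W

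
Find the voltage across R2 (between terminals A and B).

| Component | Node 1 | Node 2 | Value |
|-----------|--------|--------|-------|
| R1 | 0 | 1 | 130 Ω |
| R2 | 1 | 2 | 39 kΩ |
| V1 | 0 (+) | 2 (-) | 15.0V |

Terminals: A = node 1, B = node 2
R1 and R2 are in series across V1 (node 0 → node 1 → node 2), and the output A–B is taken across R2, so this is a voltage divider.
Series current: I = V1/(R1 + R2) = 15/(130 + 39000) = 15/39130 = 0.0003833 A
V_R2 = I × R2 = V1 × R2/(R1 + R2) = 15 × 39000/39130 = 14.95 V

Final answer: 14.95 V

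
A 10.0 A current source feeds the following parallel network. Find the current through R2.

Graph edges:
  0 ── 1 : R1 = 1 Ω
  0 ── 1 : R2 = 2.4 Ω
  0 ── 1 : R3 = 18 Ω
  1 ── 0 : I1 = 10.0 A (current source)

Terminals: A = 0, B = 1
All resistors sit directly between nodes 0 and 1, so they are in parallel and share one voltage V; the full source current 10 A splits among them.
1/R_par = 1/1 + 1/2.4 + 1/18 = 1.472 S  =>  R_par = 0.6792 Ω
V = I × R_par = 10 × 0.6792 = 6.792 V
I_R2 = V/R2 = 6.792/2.4 = 2.83 A

Final answer: 2.83 A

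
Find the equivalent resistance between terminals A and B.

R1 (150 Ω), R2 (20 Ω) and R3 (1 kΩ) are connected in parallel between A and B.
Reduce the network between node 0 (A) and node 1 (B) by series/parallel combination:
  Rp1 = R1 ‖ R2 ‖ R3 (parallel, all between nodes 0 and 1) = 1/(1/150 + 1/20 + 1/1000) = 17.34 Ω
R_eq = 17.34 Ω

Final answer: 17.34 Ω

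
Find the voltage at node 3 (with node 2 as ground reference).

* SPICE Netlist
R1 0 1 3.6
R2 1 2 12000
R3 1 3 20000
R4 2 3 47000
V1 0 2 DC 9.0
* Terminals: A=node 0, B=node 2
Nodal analysis, taking node 2 as the 0 V reference.
Source V1 fixes V_0 = 9 V.
KCL at each unknown node (sum of currents leaving = 0; resistances in Ω):
  Node 1: (V_1 - 9)/3.6 + (V_1 - 0)/12000 + (V_1 - V_3)/20000 = 0
  Node 3: (V_3 - V_1)/20000 + (V_3 - 0)/47000 = 0
Collecting terms (coefficients in siemens):
  0.2779·V_1 - 0.00005·V_3 = 2.5
  0.00007128·V_3 - 0.00005·V_1 = 0
Determinant D = (0.2779)(0.00007128) - (-0.00005)(-0.00005) = 0.00001981
V_1 = [(2.5)(0.00007128) - (-0.00005)(0)]/D = 8.997 V
V_3 = [(0.2779)(0) - (2.5)(-0.00005)]/D = 6.311 V
The requested potential is V_3 = 6.311 V.

Final answer: V_3 = 6.311 V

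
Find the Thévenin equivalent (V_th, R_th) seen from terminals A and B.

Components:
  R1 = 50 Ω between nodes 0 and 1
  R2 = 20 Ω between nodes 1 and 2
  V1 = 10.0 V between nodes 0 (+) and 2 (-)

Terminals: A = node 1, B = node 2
Step 1 — V_th is the open-circuit voltage V_A - V_B (nothing connected across the terminals).
Nodal analysis, taking node 2 as the 0 V reference.
Source V1 fixes V_0 = 10 V.
KCL at each unknown node (sum of currents leaving = 0; resistances in Ω):
  Node 1: (V_1 - 10)/50 + (V_1 - 0)/20 = 0
Collecting terms: 0.07 × V_1 = 0.2  =>  V_1 = 2.857 V
V_th = V_1 - V_2 = 2.857 - 0 = 2.857 V
Step 2 — R_th: zero the source — replace V1 by a short circuit (node 2 merges into node 0) — and find the resistance seen between A (node 1) and B (node 0).
Reduce the network between node 1 (A) and node 0 (B) by series/parallel combination:
  Rp1 = R1 ‖ R2 (parallel, both between nodes 0 and 1) = 1/(1/50 + 1/20) = 14.29 Ω
R_th = 14.29 Ω

Final answer: V_th = 2.857 V, R_th = 14.29 Ω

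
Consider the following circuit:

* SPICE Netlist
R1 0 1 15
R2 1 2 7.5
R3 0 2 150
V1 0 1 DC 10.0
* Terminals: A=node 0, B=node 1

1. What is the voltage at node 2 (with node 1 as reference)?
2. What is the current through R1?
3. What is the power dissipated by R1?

Nodal analysis, taking node 1 as the 0 V reference.
Source V1 fixes V_0 = 10 V.
KCL at each unknown node (sum of currents leaving = 0; resistances in Ω):
  Node 2: (V_2 - 0)/7.5 + (V_2 - 10)/150 = 0
Collecting terms: 0.14 × V_2 = 0.06667  =>  V_2 = 0.4762 V
Part 1:
  Read off the nodal solution: V_2 = 0.4762 V
Part 2:
  I_R1 = (V_0 - V_1)/R1 = (10 - 0)/15 = 0.6667 A
  Magnitude: I_R1 = 0.6667 A
Part 3:
  I_R1 = (V_0 - V_1)/R1 = (10 - 0)/15 = 0.6667 A
  P_R1 = I_R1² × R1 = (0.6667)² × 15 = 6.667 W

Final answers:
1. V_2 = 0.4762 V
2. I_R1 = 0.6667 A
3. P_R1 = 6.667 W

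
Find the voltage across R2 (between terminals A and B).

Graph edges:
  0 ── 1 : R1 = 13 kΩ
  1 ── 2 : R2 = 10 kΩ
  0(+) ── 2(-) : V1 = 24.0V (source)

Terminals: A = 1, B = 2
R1 and R2 are in series across V1 (node 0 → node 1 → node 2), and the output A–B is taken across R2, so this is a voltage divider.
Series current: I = V1/(R1 + R2) = 24/(13000 + 10000) = 24/23000 = 0.001043 A
V_R2 = I × R2 = V1 × R2/(R1 + R2) = 24 × 10000/23000 = 10.43 V

Final answer: 10.43 V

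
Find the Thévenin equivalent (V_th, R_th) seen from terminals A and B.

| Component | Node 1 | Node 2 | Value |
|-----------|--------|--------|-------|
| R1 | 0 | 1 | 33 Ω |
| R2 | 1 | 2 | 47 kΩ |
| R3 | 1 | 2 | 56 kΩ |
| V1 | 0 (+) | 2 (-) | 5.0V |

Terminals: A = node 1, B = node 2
Step 1 — V_th is the open-circuit voltage V_A - V_B (nothing connected across the terminals).
Nodal analysis, taking node 2 as the 0 V reference.
Source V1 fixes V_0 = 5 V.
KCL at each unknown node (sum of currents leaving = 0; resistances in Ω):
  Node 1: (V_1 - 5)/33 + (V_1 - 0)/47000 + (V_1 - 0)/56000 = 0
Collecting terms: 0.03034 × V_1 = 0.1515  =>  V_1 = 4.994 V
V_th = V_1 - V_2 = 4.994 - 0 = 4.994 V
Step 2 — R_th: zero the source — replace V1 by a short circuit (node 2 merges into node 0) — and find the resistance seen between A (node 1) and B (node 0).
Reduce the network between node 1 (A) and node 0 (B) by series/parallel combination:
  Rp1 = R1 ‖ R2 ‖ R3 (parallel, all between nodes 0 and 1) = 1/(1/33 + 1/47000 + 1/56000) = 32.96 Ω
R_th = 32.96 Ω

Final answer: V_th = 4.994 V, R_th = 32.96 Ω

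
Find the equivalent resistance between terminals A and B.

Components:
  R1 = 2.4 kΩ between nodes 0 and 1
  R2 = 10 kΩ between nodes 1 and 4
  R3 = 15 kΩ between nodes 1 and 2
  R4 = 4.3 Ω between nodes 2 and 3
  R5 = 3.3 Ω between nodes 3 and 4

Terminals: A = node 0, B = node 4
Reduce the network between node 0 (A) and node 4 (B) by series/parallel combination:
  Rs1 = R3 + R4 (series, joined only at node 2) = 15000 + 4.3 = 15000 Ω
  Rs2 = R5 + Rs1 (series, joined only at node 3) = 3.3 + 15000 = 15010 Ω
  Rp1 = R2 ‖ Rs2 (parallel, both between nodes 1 and 4) = 1/(1/10000 + 1/15010) = 6001 Ω
  Rs3 = R1 + Rp1 (series, joined only at node 1) = 2400 + 6001 = 8401 Ω
R_eq = 8.401 kΩ

Final answer: 8.401 kΩ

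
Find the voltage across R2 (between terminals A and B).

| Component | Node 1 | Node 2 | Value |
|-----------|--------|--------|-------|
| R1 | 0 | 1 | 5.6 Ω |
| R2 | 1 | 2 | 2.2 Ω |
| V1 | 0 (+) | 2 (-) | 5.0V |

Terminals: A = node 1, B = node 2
R1 and R2 are in series across V1 (node 0 → node 1 → node 2), and the output A–B is taken across R2, so this is a voltage divider.
Series current: I = V1/(R1 + R2) = 5/(5.6 + 2.2) = 5/7.8 = 0.641 A
V_R2 = I × R2 = V1 × R2/(R1 + R2) = 5 × 2.2/7.8 = 1.41 V

Final answer: 1.41 V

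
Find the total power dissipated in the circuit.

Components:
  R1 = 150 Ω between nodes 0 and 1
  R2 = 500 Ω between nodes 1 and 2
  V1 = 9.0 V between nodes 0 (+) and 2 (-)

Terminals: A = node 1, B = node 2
Nodal analysis, taking node 2 as the 0 V reference.
Source V1 fixes V_0 = 9 V.
KCL at each unknown node (sum of currents leaving = 0; resistances in Ω):
  Node 1: (V_1 - 9)/150 + (V_1 - 0)/500 = 0
Collecting terms: 0.008667 × V_1 = 0.06  =>  V_1 = 6.923 V
Power in each resistor, P = (ΔV)²/R:
  P_R1 = (9 - 6.923)²/150 = 0.02876 W
  P_R2 = (6.923 - 0)²/500 = 0.09586 W
P_total = P_R1 + P_R2 = 0.1246 W

Final answer: 0.1246 W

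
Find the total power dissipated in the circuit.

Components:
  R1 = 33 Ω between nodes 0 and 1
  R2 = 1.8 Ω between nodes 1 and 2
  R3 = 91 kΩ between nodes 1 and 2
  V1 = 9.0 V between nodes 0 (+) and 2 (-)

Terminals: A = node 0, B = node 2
Nodal analysis, taking node 2 as the 0 V reference.
Source V1 fixes V_0 = 9 V.
KCL at each unknown node (sum of currents leaving = 0; resistances in Ω):
  Node 1: (V_1 - 9)/33 + (V_1 - 0)/1.8 + (V_1 - 0)/91000 = 0
Collecting terms: 0.5859 × V_1 = 0.2727  =>  V_1 = 0.4655 V
Power in each resistor, P = (ΔV)²/R:
  P_R1 = (9 - 0.4655)²/33 = 2.207 W
  P_R2 = (0.4655 - 0)²/1.8 = 0.1204 W
  P_R3 = (0.4655 - 0)²/91000 = 0.000002381 W
P_total = P_R1 + P_R2 + P_R3 = 2.328 W

Final answer: 2.328 W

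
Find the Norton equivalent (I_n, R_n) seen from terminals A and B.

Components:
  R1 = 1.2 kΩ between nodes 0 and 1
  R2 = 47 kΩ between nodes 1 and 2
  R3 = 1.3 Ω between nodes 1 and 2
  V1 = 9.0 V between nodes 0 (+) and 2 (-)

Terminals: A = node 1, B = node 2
Find the Thévenin equivalent first; then I_n = V_th/R_th and R_n = R_th.
Step 1 — V_th is the open-circuit voltage V_A - V_B (nothing connected across the terminals).
Nodal analysis, taking node 2 as the 0 V reference.
Source V1 fixes V_0 = 9 V.
KCL at each unknown node (sum of currents leaving = 0; resistances in Ω):
  Node 1: (V_1 - 9)/1200 + (V_1 - 0)/47000 + (V_1 - 0)/1.3 = 0
Collecting terms: 0.7701 × V_1 = 0.0075  =>  V_1 = 0.009739 V
V_th = V_1 - V_2 = 0.009739 - 0 = 0.009739 V
Step 2 — R_th: zero the source — replace V1 by a short circuit (node 2 merges into node 0) — and find the resistance seen between A (node 1) and B (node 0).
Reduce the network between node 1 (A) and node 0 (B) by series/parallel combination:
  Rp1 = R1 ‖ R2 ‖ R3 (parallel, all between nodes 0 and 1) = 1/(1/1200 + 1/47000 + 1/1.3) = 1.299 Ω
R_th = 1.299 Ω
I_n = V_th/R_th = 0.009739/1.299 = 0.0075 A, and R_n = R_th = 1.299 Ω

Final answer: I_n = 0.0075 A, R_n = 1.299 Ω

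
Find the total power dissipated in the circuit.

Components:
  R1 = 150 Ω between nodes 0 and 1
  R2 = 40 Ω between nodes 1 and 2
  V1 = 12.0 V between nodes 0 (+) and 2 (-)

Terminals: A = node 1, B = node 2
Nodal analysis, taking node 2 as the 0 V reference.
Source V1 fixes V_0 = 12 V.
KCL at each unknown node (sum of currents leaving = 0; resistances in Ω):
  Node 1: (V_1 - 12)/150 + (V_1 - 0)/40 = 0
Collecting terms: 0.03167 × V_1 = 0.08  =>  V_1 = 2.526 V
Power in each resistor, P = (ΔV)²/R:
  P_R1 = (12 - 2.526)²/150 = 0.5983 W
  P_R2 = (2.526 - 0)²/40 = 0.1596 W
P_total = P_R1 + P_R2 = 0.7579 W

Final answer: 0.7579 W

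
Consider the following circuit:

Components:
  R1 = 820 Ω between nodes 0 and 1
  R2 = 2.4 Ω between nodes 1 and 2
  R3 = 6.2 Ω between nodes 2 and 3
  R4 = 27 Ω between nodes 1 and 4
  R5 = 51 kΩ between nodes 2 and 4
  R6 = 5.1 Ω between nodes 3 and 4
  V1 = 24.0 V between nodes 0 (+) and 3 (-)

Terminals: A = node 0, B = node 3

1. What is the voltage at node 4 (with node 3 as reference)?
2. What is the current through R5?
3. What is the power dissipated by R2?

Nodal analysis, taking node 3 as the 0 V reference.
Source V1 fixes V_0 = 24 V.
KCL at each unknown node (sum of currents leaving = 0; resistances in Ω):
  Node 1: (V_1 - 24)/820 + (V_1 - V_2)/2.4 + (V_1 - V_4)/27 = 0
  Node 2: (V_2 - V_1)/2.4 + (V_2 - 0)/6.2 + (V_2 - V_4)/51000 = 0
  Node 4: (V_4 - V_1)/27 + (V_4 - V_2)/51000 + (V_4 - 0)/5.1 = 0
Collecting terms (coefficients in siemens):
  0.4549·V_1 - 0.4167·V_2 - 0.03704·V_4 = 0.02927
  0.578·V_2 - 0.4167·V_1 - 0.00001961·V_4 = 0
  0.2331·V_4 - 0.03704·V_1 - 0.00001961·V_2 = 0
Solving these 3 simultaneous equations (Gaussian elimination) gives:
  V_1 = 0.1969 V, V_2 = 0.1419 V, V_4 = 0.03129 V
Part 1:
  Read off the nodal solution: V_4 = 0.03129 V
Part 2:
  I_R5 = (V_2 - V_4)/R5 = (0.1419 - 0.03129)/51000 = 0.00000217 A
  Magnitude: I_R5 = 0.00000217 A
Part 3:
  I_R2 = (V_1 - V_2)/R2 = (0.1969 - 0.1419)/2.4 = 0.0229 A
  P_R2 = I_R2² × R2 = (0.0229)² × 2.4 = 0.001258 W

Final answers:
1. V_4 = 0.03129 V
2. I_R5 = 2.17e-06 A
3. P_R2 = 0.001258 W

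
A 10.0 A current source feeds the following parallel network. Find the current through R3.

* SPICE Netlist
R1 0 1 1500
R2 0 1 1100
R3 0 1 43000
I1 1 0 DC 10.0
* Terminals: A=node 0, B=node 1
All resistors sit directly between nodes 0 and 1, so they are in parallel and share one voltage V; the full source current 10 A splits among them.
1/R_par = 1/1500 + 1/1100 + 1/43000 = 0.001599 S  =>  R_par = 625.4 Ω
V = I × R_par = 10 × 625.4 = 6254 V
I_R3 = V/R3 = 6254/43000 = 0.1454 A

Final answer: 0.1454 A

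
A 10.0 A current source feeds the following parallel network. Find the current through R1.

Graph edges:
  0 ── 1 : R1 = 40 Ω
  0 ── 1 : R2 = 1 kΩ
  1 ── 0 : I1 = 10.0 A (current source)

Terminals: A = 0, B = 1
All resistors sit directly between nodes 0 and 1, so they are in parallel and share one voltage V; the full source current 10 A splits among them.
1/R_par = 1/40 + 1/1000 = 0.026 S  =>  R_par = 38.46 Ω
V = I × R_par = 10 × 38.46 = 384.6 V
I_R1 = V/R1 = 384.6/40 = 9.615 A

Final answer: 9.615 A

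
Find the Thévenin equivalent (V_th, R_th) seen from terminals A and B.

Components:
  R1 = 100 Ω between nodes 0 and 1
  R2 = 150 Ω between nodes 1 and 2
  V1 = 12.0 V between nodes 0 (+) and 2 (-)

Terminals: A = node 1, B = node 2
Step 1 — V_th is the open-circuit voltage V_A - V_B (nothing connected across the terminals).
Nodal analysis, taking node 2 as the 0 V reference.
Source V1 fixes V_0 = 12 V.
KCL at each unknown node (sum of currents leaving = 0; resistances in Ω):
  Node 1: (V_1 - 12)/100 + (V_1 - 0)/150 = 0
Collecting terms: 0.01667 × V_1 = 0.12  =>  V_1 = 7.2 V
V_th = V_1 - V_2 = 7.2 - 0 = 7.2 V
Step 2 — R_th: zero the source — replace V1 by a short circuit (node 2 merges into node 0) — and find the resistance seen between A (node 1) and B (node 0).
Reduce the network between node 1 (A) and node 0 (B) by series/parallel combination:
  Rp1 = R1 ‖ R2 (parallel, both between nodes 0 and 1) = 1/(1/100 + 1/150) = 60 Ω
R_th = 60 Ω

Final answer: V_th = 7.2 V, R_th = 60 Ω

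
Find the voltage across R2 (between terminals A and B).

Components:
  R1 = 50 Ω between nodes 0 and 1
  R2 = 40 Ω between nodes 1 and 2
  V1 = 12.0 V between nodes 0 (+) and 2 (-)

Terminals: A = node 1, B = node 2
R1 and R2 are in series across V1 (node 0 → node 1 → node 2), and the output A–B is taken across R2, so this is a voltage divider.
Series current: I = V1/(R1 + R2) = 12/(50 + 40) = 12/90 = 0.1333 A
V_R2 = I × R2 = V1 × R2/(R1 + R2) = 12 × 40/90 = 5.333 V

Final answer: 5.333 V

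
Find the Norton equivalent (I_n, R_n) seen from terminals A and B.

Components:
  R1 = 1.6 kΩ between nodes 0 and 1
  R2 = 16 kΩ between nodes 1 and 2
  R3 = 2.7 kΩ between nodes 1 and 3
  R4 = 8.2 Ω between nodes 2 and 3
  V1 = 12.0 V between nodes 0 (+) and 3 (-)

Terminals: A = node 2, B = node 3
Find the Thévenin equivalent first; then I_n = V_th/R_th and R_n = R_th.
Step 1 — V_th is the open-circuit voltage V_A - V_B (nothing connected across the terminals).
Nodal analysis, taking node 3 as the 0 V reference.
Source V1 fixes V_0 = 12 V.
KCL at each unknown node (sum of currents leaving = 0; resistances in Ω):
  Node 1: (V_1 - 12)/1600 + (V_1 - V_2)/16000 + (V_1 - 0)/2700 = 0
  Node 2: (V_2 - V_1)/16000 + (V_2 - 0)/8.2 = 0
Collecting terms (coefficients in siemens):
  0.001058·V_1 - 0.0000625·V_2 = 0.0075
  0.122·V_2 - 0.0000625·V_1 = 0
Determinant D = (0.001058)(0.122) - (-0.0000625)(-0.0000625) = 0.0001291
V_1 = [(0.0075)(0.122) - (-0.0000625)(0)]/D = 7.09 V
V_2 = [(0.001058)(0) - (0.0075)(-0.0000625)]/D = 0.003632 V
V_th = V_2 - V_3 = 0.003632 - 0 = 0.003632 V
Step 2 — R_th: zero the source — replace V1 by a short circuit (node 3 merges into node 0) — and find the resistance seen between A (node 2) and B (node 0).
Reduce the network between node 2 (A) and node 0 (B) by series/parallel combination:
  Rp1 = R1 ‖ R3 (parallel, both between nodes 0 and 1) = 1/(1/1600 + 1/2700) = 1005 Ω
  Rs1 = R2 + Rp1 (series, joined only at node 1) = 16000 + 1005 = 17000 Ω
  Rp2 = R4 ‖ Rs1 (parallel, both between nodes 0 and 2) = 1/(1/8.2 + 1/17000) = 8.196 Ω
R_th = 8.196 Ω
I_n = V_th/R_th = 0.003632/8.196 = 0.0004431 A, and R_n = R_th = 8.196 Ω

Final answer: I_n = 0.0004431 A, R_n = 8.196 Ω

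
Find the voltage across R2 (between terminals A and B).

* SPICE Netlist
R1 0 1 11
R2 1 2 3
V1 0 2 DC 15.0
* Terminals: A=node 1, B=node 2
R1 and R2 are in series across V1 (node 0 → node 1 → node 2), and the output A–B is taken across R2, so this is a voltage divider.
Series current: I = V1/(R1 + R2) = 15/(11 + 3) = 15/14 = 1.071 A
V_R2 = I × R2 = V1 × R2/(R1 + R2) = 15 × 3/14 = 3.214 V

Final answer: 3.214 V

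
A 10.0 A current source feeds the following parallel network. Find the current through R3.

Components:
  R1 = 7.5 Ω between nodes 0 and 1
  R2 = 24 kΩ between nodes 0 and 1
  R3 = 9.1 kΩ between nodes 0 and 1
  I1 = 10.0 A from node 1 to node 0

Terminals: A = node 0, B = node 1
All resistors sit directly between nodes 0 and 1, so they are in parallel and share one voltage V; the full source current 10 A splits among them.
1/R_par = 1/7.5 + 1/24000 + 1/9100 = 0.1335 S  =>  R_par = 7.491 Ω
V = I × R_par = 10 × 7.491 = 74.91 V
I_R3 = V/R3 = 74.91/9100 = 0.008232 A

Final answer: 0.008232 A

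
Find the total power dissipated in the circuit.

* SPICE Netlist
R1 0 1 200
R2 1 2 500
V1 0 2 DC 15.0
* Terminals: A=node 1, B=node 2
Nodal analysis, taking node 2 as the 0 V reference.
Source V1 fixes V_0 = 15 V.
KCL at each unknown node (sum of currents leaving = 0; resistances in Ω):
  Node 1: (V_1 - 15)/200 + (V_1 - 0)/500 = 0
Collecting terms: 0.007 × V_1 = 0.075  =>  V_1 = 10.71 V
Power in each resistor, P = (ΔV)²/R:
  P_R1 = (15 - 10.71)²/200 = 0.09184 W
  P_R2 = (10.71 - 0)²/500 = 0.2296 W
P_total = P_R1 + P_R2 = 0.3214 W

Final answer: 0.3214 W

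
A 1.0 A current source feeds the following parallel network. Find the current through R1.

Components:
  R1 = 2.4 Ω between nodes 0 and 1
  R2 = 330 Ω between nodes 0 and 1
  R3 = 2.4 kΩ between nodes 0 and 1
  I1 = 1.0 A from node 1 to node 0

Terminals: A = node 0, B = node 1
All resistors sit directly between nodes 0 and 1, so they are in parallel and share one voltage V; the full source current 1 A splits among them.
1/R_par = 1/2.4 + 1/330 + 1/2400 = 0.4201 S  =>  R_par = 2.38 Ω
V = I × R_par = 1 × 2.38 = 2.38 V
I_R1 = V/R1 = 2.38/2.4 = 0.9918 A

Final answer: 0.9918 A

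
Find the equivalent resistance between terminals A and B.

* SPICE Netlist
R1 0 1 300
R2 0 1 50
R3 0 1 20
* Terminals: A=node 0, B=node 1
Reduce the network between node 0 (A) and node 1 (B) by series/parallel combination:
  Rp1 = R1 ‖ R2 ‖ R3 (parallel, all between nodes 0 and 1) = 1/(1/300 + 1/50 + 1/20) = 13.64 Ω
R_eq = 13.64 Ω

Final answer: 13.64 Ω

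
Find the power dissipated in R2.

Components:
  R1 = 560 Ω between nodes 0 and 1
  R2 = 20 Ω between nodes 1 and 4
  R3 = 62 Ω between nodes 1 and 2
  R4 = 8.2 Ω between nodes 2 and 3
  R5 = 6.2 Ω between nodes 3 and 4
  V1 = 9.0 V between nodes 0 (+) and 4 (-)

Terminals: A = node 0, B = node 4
Nodal analysis, taking node 4 as the 0 V reference.
Source V1 fixes V_0 = 9 V.
KCL at each unknown node (sum of currents leaving = 0; resistances in Ω):
  Node 1: (V_1 - 9)/560 + (V_1 - 0)/20 + (V_1 - V_2)/62 = 0
  Node 2: (V_2 - V_1)/62 + (V_2 - V_3)/8.2 = 0
  Node 3: (V_3 - V_2)/8.2 + (V_3 - 0)/6.2 = 0
Collecting terms (coefficients in siemens):
  0.06791·V_1 - 0.01613·V_2 = 0.01607
  0.1381·V_2 - 0.01613·V_1 - 0.122·V_3 = 0
  0.2832·V_3 - 0.122·V_2 = 0
Solving these 3 simultaneous equations (Gaussian elimination) gives:
  V_1 = 0.2477 V, V_2 = 0.04669 V, V_3 = 0.0201 V
I_R2 = (V_1 - V_4)/R2 = (0.2477 - 0)/20 = 0.01239 A
P_R2 = I_R2² × R2 = (0.01239)² × 20 = 0.003069 W

Final answer: 0.003069 W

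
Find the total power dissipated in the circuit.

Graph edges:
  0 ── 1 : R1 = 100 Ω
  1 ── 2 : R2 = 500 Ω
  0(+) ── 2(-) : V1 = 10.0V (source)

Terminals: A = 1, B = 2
Nodal analysis, taking node 2 as the 0 V reference.
Source V1 fixes V_0 = 10 V.
KCL at each unknown node (sum of currents leaving = 0; resistances in Ω):
  Node 1: (V_1 - 10)/100 + (V_1 - 0)/500 = 0
Collecting terms: 0.012 × V_1 = 0.1  =>  V_1 = 8.333 V
Power in each resistor, P = (ΔV)²/R:
  P_R1 = (10 - 8.333)²/100 = 0.02778 W
  P_R2 = (8.333 - 0)²/500 = 0.1389 W
P_total = P_R1 + P_R2 = 0.1667 W

Final answer: 0.1667 W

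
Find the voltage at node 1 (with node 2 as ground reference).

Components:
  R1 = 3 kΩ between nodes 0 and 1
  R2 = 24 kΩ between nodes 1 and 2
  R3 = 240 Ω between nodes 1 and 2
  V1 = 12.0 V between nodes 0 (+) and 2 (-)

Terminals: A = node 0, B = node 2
Nodal analysis, taking node 2 as the 0 V reference.
Source V1 fixes V_0 = 12 V.
KCL at each unknown node (sum of currents leaving = 0; resistances in Ω):
  Node 1: (V_1 - 12)/3000 + (V_1 - 0)/24000 + (V_1 - 0)/240 = 0
Collecting terms: 0.004542 × V_1 = 0.004  =>  V_1 = 0.8807 V
The requested potential is V_1 = 0.8807 V.

Final answer: V_1 = 0.8807 V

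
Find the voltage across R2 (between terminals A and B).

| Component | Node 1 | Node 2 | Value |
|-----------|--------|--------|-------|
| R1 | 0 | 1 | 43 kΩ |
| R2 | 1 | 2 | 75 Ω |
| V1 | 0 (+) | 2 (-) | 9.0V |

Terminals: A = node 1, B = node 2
R1 and R2 are in series across V1 (node 0 → node 1 → node 2), and the output A–B is taken across R2, so this is a voltage divider.
Series current: I = V1/(R1 + R2) = 9/(43000 + 75) = 9/43080 = 0.0002089 A
V_R2 = I × R2 = V1 × R2/(R1 + R2) = 9 × 75/43080 = 0.01567 V

Final answer: 0.01567 V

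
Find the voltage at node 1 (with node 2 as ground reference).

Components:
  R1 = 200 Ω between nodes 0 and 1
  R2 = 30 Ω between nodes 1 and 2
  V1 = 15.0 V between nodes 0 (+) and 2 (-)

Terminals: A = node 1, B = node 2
Nodal analysis, taking node 2 as the 0 V reference.
Source V1 fixes V_0 = 15 V.
KCL at each unknown node (sum of currents leaving = 0; resistances in Ω):
  Node 1: (V_1 - 15)/200 + (V_1 - 0)/30 = 0
Collecting terms: 0.03833 × V_1 = 0.075  =>  V_1 = 1.957 V
The requested potential is V_1 = 1.957 V.

Final answer: V_1 = 1.957 V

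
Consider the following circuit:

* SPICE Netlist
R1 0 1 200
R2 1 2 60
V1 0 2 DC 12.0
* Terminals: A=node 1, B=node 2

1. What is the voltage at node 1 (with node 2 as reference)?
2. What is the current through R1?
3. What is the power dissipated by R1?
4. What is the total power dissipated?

Nodal analysis, taking node 2 as the 0 V reference.
Source V1 fixes V_0 = 12 V.
KCL at each unknown node (sum of currents leaving = 0; resistances in Ω):
  Node 1: (V_1 - 12)/200 + (V_1 - 0)/60 = 0
Collecting terms: 0.02167 × V_1 = 0.06  =>  V_1 = 2.769 V
Part 1:
  Read off the nodal solution: V_1 = 2.769 V
Part 2:
  I_R1 = (V_0 - V_1)/R1 = (12 - 2.769)/200 = 0.04615 A
  Magnitude: I_R1 = 0.04615 A
Part 3:
  I_R1 = (V_0 - V_1)/R1 = (12 - 2.769)/200 = 0.04615 A
  P_R1 = I_R1² × R1 = (0.04615)² × 200 = 0.426 W
Part 4:
  Power in each resistor, P = (ΔV)²/R:
    P_R1 = (12 - 2.769)²/200 = 0.426 W
    P_R2 = (2.769 - 0)²/60 = 0.1278 W
  P_total = P_R1 + P_R2 = 0.5538 W

Final answers:
1. V_1 = 2.769 V
2. I_R1 = 0.04615 A
3. P_R1 = 0.426 W
4. P_total = 0.5538 W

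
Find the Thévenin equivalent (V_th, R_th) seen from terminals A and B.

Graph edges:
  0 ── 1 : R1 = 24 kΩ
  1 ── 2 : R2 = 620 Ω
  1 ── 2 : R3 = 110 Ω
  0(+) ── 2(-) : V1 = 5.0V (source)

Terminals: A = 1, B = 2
Step 1 — V_th is the open-circuit voltage V_A - V_B (nothing connected across the terminals).
Nodal analysis, taking node 2 as the 0 V reference.
Source V1 fixes V_0 = 5 V.
KCL at each unknown node (sum of currents leaving = 0; resistances in Ω):
  Node 1: (V_1 - 5)/24000 + (V_1 - 0)/620 + (V_1 - 0)/110 = 0
Collecting terms: 0.01075 × V_1 = 0.0002083  =>  V_1 = 0.01939 V
V_th = V_1 - V_2 = 0.01939 - 0 = 0.01939 V
Step 2 — R_th: zero the source — replace V1 by a short circuit (node 2 merges into node 0) — and find the resistance seen between A (node 1) and B (node 0).
Reduce the network between node 1 (A) and node 0 (B) by series/parallel combination:
  Rp1 = R1 ‖ R2 ‖ R3 (parallel, all between nodes 0 and 1) = 1/(1/24000 + 1/620 + 1/110) = 93.06 Ω
R_th = 93.06 Ω

Final answer: V_th = 0.01939 V, R_th = 93.06 Ω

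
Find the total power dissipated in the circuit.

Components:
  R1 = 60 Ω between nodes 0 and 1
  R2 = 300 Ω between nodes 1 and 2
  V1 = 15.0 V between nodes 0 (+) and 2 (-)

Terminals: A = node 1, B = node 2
Nodal analysis, taking node 2 as the 0 V reference.
Source V1 fixes V_0 = 15 V.
KCL at each unknown node (sum of currents leaving = 0; resistances in Ω):
  Node 1: (V_1 - 15)/60 + (V_1 - 0)/300 = 0
Collecting terms: 0.02 × V_1 = 0.25  =>  V_1 = 12.5 V
Power in each resistor, P = (ΔV)²/R:
  P_R1 = (15 - 12.5)²/60 = 0.1042 W
  P_R2 = (12.5 - 0)²/300 = 0.5208 W
P_total = P_R1 + P_R2 = 0.625 W

Final answer: 0.625 W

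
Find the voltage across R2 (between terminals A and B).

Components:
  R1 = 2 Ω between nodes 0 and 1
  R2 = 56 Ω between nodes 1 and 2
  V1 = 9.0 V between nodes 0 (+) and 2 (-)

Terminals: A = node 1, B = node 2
R1 and R2 are in series across V1 (node 0 → node 1 → node 2), and the output A–B is taken across R2, so this is a voltage divider.
Series current: I = V1/(R1 + R2) = 9/(2 + 56) = 9/58 = 0.1552 A
V_R2 = I × R2 = V1 × R2/(R1 + R2) = 9 × 56/58 = 8.69 V

Final answer: 8.69 V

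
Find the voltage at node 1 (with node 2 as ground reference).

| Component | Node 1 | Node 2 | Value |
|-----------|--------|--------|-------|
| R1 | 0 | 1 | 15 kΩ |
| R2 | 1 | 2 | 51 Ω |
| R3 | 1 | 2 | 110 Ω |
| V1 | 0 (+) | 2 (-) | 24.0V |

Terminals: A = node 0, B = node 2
Nodal analysis, taking node 2 as the 0 V reference.
Source V1 fixes V_0 = 24 V.
KCL at each unknown node (sum of currents leaving = 0; resistances in Ω):
  Node 1: (V_1 - 24)/15000 + (V_1 - 0)/51 + (V_1 - 0)/110 = 0
Collecting terms: 0.02877 × V_1 = 0.0016  =>  V_1 = 0.05562 V
The requested potential is V_1 = 0.05562 V.

Final answer: V_1 = 0.05562 V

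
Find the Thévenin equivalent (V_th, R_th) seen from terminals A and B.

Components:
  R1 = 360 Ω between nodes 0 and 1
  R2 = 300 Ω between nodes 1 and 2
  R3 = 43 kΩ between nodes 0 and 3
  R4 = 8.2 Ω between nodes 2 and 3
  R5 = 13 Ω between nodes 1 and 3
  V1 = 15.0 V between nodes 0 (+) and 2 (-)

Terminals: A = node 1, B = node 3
Step 1 — V_th is the open-circuit voltage V_A - V_B (nothing connected across the terminals).
Nodal analysis, taking node 2 as the 0 V reference.
Source V1 fixes V_0 = 15 V.
KCL at each unknown node (sum of currents leaving = 0; resistances in Ω):
  Node 1: (V_1 - 15)/360 + (V_1 - 0)/300 + (V_1 - V_3)/13 = 0
  Node 3: (V_3 - 15)/43000 + (V_3 - 0)/8.2 + (V_3 - V_1)/13 = 0
Collecting terms (coefficients in siemens):
  0.08303·V_1 - 0.07692·V_3 = 0.04167
  0.1989·V_3 - 0.07692·V_1 = 0.0003488
Determinant D = (0.08303)(0.1989) - (-0.07692)(-0.07692) = 0.0106
V_1 = [(0.04167)(0.1989) - (-0.07692)(0.0003488)]/D = 0.7845 V
V_3 = [(0.08303)(0.0003488) - (0.04167)(-0.07692)]/D = 0.3052 V
V_th = V_1 - V_3 = 0.7845 - 0.3052 = 0.4793 V
Step 2 — R_th: zero the source — replace V1 by a short circuit (node 2 merges into node 0) — and find the resistance seen between A (node 1) and B (node 3).
Reduce the network between node 1 (A) and node 3 (B) by series/parallel combination:
  Rp1 = R1 ‖ R2 (parallel, both between nodes 0 and 1) = 1/(1/360 + 1/300) = 163.6 Ω
  Rp2 = R3 ‖ R4 (parallel, both between nodes 0 and 3) = 1/(1/43000 + 1/8.2) = 8.198 Ω
  Rs1 = Rp1 + Rp2 (series, joined only at node 0) = 163.6 + 8.198 = 171.8 Ω
  Rp3 = R5 ‖ Rs1 (parallel, both between nodes 1 and 3) = 1/(1/13 + 1/171.8) = 12.09 Ω
R_th = 12.09 Ω

Final answer: V_th = 0.4793 V, R_th = 12.09 Ω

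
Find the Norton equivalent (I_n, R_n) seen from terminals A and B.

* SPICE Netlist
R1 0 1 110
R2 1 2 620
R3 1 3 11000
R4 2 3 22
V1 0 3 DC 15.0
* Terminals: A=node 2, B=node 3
Find the Thévenin equivalent first; then I_n = V_th/R_th and R_n = R_th.
Step 1 — V_th is the open-circuit voltage V_A - V_B (nothing connected across the terminals).
Nodal analysis, taking node 3 as the 0 V reference.
Source V1 fixes V_0 = 15 V.
KCL at each unknown node (sum of currents leaving = 0; resistances in Ω):
  Node 1: (V_1 - 15)/110 + (V_1 - V_2)/620 + (V_1 - 0)/11000 = 0
  Node 2: (V_2 - V_1)/620 + (V_2 - 0)/22 = 0
Collecting terms (coefficients in siemens):
  0.01079·V_1 - 0.001613·V_2 = 0.1364
  0.04707·V_2 - 0.001613·V_1 = 0
Determinant D = (0.01079)(0.04707) - (-0.001613)(-0.001613) = 0.0005055
V_1 = [(0.1364)(0.04707) - (-0.001613)(0)]/D = 12.7 V
V_2 = [(0.01079)(0) - (0.1364)(-0.001613)]/D = 0.4351 V
V_th = V_2 - V_3 = 0.4351 - 0 = 0.4351 V
Step 2 — R_th: zero the source — replace V1 by a short circuit (node 3 merges into node 0) — and find the resistance seen between A (node 2) and B (node 0).
Reduce the network between node 2 (A) and node 0 (B) by series/parallel combination:
  Rp1 = R1 ‖ R3 (parallel, both between nodes 0 and 1) = 1/(1/110 + 1/11000) = 108.9 Ω
  Rs1 = R2 + Rp1 (series, joined only at node 1) = 620 + 108.9 = 728.9 Ω
  Rp2 = R4 ‖ Rs1 (parallel, both between nodes 0 and 2) = 1/(1/22 + 1/728.9) = 21.36 Ω
R_th = 21.36 Ω
I_n = V_th/R_th = 0.4351/21.36 = 0.02037 A, and R_n = R_th = 21.36 Ω

Final answer: I_n = 0.02037 A, R_n = 21.36 Ω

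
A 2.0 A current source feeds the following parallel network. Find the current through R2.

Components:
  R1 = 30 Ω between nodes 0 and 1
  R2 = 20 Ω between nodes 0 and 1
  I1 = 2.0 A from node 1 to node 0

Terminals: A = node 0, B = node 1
All resistors sit directly between nodes 0 and 1, so they are in parallel and share one voltage V; the full source current 2 A splits among them.
1/R_par = 1/30 + 1/20 = 0.08333 S  =>  R_par = 12 Ω
V = I × R_par = 2 × 12 = 24 V
I_R2 = V/R2 = 24/20 = 1.2 A

Final answer: 1.2 A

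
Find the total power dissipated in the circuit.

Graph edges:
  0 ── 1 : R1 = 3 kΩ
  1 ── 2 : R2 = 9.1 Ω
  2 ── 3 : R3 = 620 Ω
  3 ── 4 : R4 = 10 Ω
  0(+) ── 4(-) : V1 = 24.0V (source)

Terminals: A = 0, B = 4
Nodal analysis, taking node 4 as the 0 V reference.
Source V1 fixes V_0 = 24 V.
KCL at each unknown node (sum of currents leaving = 0; resistances in Ω):
  Node 1: (V_1 - 24)/3000 + (V_1 - V_2)/9.1 = 0
  Node 2: (V_2 - V_1)/9.1 + (V_2 - V_3)/620 = 0
  Node 3: (V_3 - V_2)/620 + (V_3 - 0)/10 = 0
Collecting terms (coefficients in siemens):
  0.1102·V_1 - 0.1099·V_2 = 0.008
  0.1115·V_2 - 0.1099·V_1 - 0.001613·V_3 = 0
  0.1016·V_3 - 0.001613·V_2 = 0
Solving these 3 simultaneous equations (Gaussian elimination) gives:
  V_1 = 4.215 V, V_2 = 4.155 V, V_3 = 0.06595 V
Power in each resistor, P = (ΔV)²/R:
  P_R1 = (24 - 4.215)²/3000 = 0.1305 W
  P_R2 = (4.215 - 4.155)²/9.1 = 0.0003958 W
  P_R3 = (4.155 - 0.06595)²/620 = 0.02697 W
  P_R4 = (0.06595 - 0)²/10 = 0.0004349 W
P_total = P_R1 + P_R2 + P_R3 + P_R4 = 0.1583 W

Final answer: 0.1583 W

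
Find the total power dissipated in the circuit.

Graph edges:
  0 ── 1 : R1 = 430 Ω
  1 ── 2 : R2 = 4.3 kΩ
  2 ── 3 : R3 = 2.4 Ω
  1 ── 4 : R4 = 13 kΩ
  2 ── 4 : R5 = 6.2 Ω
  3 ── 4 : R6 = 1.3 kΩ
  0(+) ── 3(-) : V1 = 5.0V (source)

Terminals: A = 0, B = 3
Nodal analysis, taking node 3 as the 0 V reference.
Source V1 fixes V_0 = 5 V.
KCL at each unknown node (sum of currents leaving = 0; resistances in Ω):
  Node 1: (V_1 - 5)/430 + (V_1 - V_2)/4300 + (V_1 - V_4)/13000 = 0
  Node 2: (V_2 - V_1)/4300 + (V_2 - 0)/2.4 + (V_2 - V_4)/6.2 = 0
  Node 4: (V_4 - V_1)/13000 + (V_4 - V_2)/6.2 + (V_4 - 0)/1300 = 0
Collecting terms (coefficients in siemens):
  0.002635·V_1 - 0.0002326·V_2 - 0.00007692·V_4 = 0.01163
  0.5782·V_2 - 0.0002326·V_1 - 0.1613·V_4 = 0
  0.1621·V_4 - 0.00007692·V_1 - 0.1613·V_2 = 0
Solving these 3 simultaneous equations (Gaussian elimination) gives:
  V_1 = 4.413 V, V_2 = 0.003265 V, V_4 = 0.005342 V
Power in each resistor, P = (ΔV)²/R:
  P_R1 = (5 - 4.413)²/430 = 0.0008008 W
  P_R2 = (4.413 - 0.003265)²/4300 = 0.004523 W
  P_R3 = (0.003265 - 0)²/2.4 = 0.000004442 W
  P_R4 = (4.413 - 0.005342)²/13000 = 0.001495 W
  P_R5 = (0.003265 - 0.005342)²/6.2 = 0.0000006956 W
  P_R6 = (0 - 0.005342)²/1300 = 0.00000002195 W
P_total = P_R1 + P_R2 + P_R3 + P_R4 + P_R5 + P_R6 = 0.006823 W

Final answer: 0.006823 W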